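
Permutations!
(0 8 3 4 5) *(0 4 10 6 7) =(0 8 3 10 6 7)(4 5) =[8, 1, 2, 10, 5, 4, 7, 0, 3, 9, 6]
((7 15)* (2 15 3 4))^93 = ((2 15 7 3 4))^93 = (2 3 15 4 7)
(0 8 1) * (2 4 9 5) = (0 8 1)(2 4 9 5) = [8, 0, 4, 3, 9, 2, 6, 7, 1, 5]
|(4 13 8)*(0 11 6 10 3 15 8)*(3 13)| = |(0 11 6 10 13)(3 15 8 4)| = 20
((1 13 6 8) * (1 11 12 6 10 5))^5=((1 13 10 5)(6 8 11 12))^5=(1 13 10 5)(6 8 11 12)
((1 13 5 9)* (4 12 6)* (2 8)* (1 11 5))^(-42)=(13)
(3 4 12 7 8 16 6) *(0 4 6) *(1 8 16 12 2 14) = (0 4 2 14 1 8 12 7 16)(3 6) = [4, 8, 14, 6, 2, 5, 3, 16, 12, 9, 10, 11, 7, 13, 1, 15, 0]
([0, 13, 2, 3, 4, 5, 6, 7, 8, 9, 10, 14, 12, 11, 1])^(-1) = [0, 14, 2, 3, 4, 5, 6, 7, 8, 9, 10, 13, 12, 1, 11]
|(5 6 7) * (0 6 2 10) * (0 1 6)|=|(1 6 7 5 2 10)|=6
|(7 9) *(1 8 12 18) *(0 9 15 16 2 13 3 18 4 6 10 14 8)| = |(0 9 7 15 16 2 13 3 18 1)(4 6 10 14 8 12)| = 30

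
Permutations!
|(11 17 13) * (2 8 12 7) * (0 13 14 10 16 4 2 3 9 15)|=15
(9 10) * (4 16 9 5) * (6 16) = (4 6 16 9 10 5) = [0, 1, 2, 3, 6, 4, 16, 7, 8, 10, 5, 11, 12, 13, 14, 15, 9]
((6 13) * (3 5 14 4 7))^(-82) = ((3 5 14 4 7)(6 13))^(-82) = (3 4 5 7 14)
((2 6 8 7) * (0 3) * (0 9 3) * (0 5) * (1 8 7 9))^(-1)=(0 5)(1 3 9 8)(2 7 6)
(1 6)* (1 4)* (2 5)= (1 6 4)(2 5)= [0, 6, 5, 3, 1, 2, 4]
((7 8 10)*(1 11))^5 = ((1 11)(7 8 10))^5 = (1 11)(7 10 8)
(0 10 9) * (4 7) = (0 10 9)(4 7) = [10, 1, 2, 3, 7, 5, 6, 4, 8, 0, 9]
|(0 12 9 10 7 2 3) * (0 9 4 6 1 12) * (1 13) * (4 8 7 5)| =12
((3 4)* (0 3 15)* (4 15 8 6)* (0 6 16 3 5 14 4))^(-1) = ((0 5 14 4 8 16 3 15 6))^(-1) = (0 6 15 3 16 8 4 14 5)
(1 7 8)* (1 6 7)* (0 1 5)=(0 1 5)(6 7 8)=[1, 5, 2, 3, 4, 0, 7, 8, 6]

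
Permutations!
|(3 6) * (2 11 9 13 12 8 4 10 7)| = |(2 11 9 13 12 8 4 10 7)(3 6)| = 18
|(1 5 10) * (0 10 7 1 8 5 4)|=|(0 10 8 5 7 1 4)|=7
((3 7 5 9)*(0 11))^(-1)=(0 11)(3 9 5 7)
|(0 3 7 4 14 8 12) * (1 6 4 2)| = |(0 3 7 2 1 6 4 14 8 12)| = 10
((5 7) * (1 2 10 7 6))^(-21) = (1 7)(2 5)(6 10)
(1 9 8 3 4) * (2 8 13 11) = (1 9 13 11 2 8 3 4) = [0, 9, 8, 4, 1, 5, 6, 7, 3, 13, 10, 2, 12, 11]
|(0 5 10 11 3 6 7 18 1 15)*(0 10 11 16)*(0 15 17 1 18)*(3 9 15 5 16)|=|(18)(0 16 5 11 9 15 10 3 6 7)(1 17)|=10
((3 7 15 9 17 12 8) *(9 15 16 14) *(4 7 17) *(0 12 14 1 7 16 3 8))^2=((0 12)(1 7 3 17 14 9 4 16))^2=(1 3 14 4)(7 17 9 16)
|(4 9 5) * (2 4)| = |(2 4 9 5)| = 4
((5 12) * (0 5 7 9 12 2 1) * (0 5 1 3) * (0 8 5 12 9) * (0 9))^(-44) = ((0 1 12 7 9)(2 3 8 5))^(-44) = (0 1 12 7 9)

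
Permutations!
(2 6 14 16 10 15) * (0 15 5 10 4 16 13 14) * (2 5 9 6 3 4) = (0 15 5 10 9 6)(2 3 4 16)(13 14) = [15, 1, 3, 4, 16, 10, 0, 7, 8, 6, 9, 11, 12, 14, 13, 5, 2]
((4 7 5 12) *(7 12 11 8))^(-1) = ((4 12)(5 11 8 7))^(-1) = (4 12)(5 7 8 11)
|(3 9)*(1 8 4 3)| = |(1 8 4 3 9)| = 5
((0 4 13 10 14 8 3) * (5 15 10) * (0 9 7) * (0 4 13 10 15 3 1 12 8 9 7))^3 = (15)(0 3 10)(4 9 5)(7 14 13)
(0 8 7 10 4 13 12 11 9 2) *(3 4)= (0 8 7 10 3 4 13 12 11 9 2)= [8, 1, 0, 4, 13, 5, 6, 10, 7, 2, 3, 9, 11, 12]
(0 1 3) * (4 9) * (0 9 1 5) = (0 5)(1 3 9 4) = [5, 3, 2, 9, 1, 0, 6, 7, 8, 4]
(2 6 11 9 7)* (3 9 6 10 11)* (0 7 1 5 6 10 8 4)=[7, 5, 8, 9, 0, 6, 3, 2, 4, 1, 11, 10]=(0 7 2 8 4)(1 5 6 3 9)(10 11)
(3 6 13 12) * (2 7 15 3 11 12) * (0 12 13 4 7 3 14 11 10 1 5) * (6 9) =(0 12 10 1 5)(2 3 9 6 4 7 15 14 11 13) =[12, 5, 3, 9, 7, 0, 4, 15, 8, 6, 1, 13, 10, 2, 11, 14]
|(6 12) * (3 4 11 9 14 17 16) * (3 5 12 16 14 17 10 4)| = 12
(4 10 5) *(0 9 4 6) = (0 9 4 10 5 6) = [9, 1, 2, 3, 10, 6, 0, 7, 8, 4, 5]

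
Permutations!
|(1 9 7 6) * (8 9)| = |(1 8 9 7 6)| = 5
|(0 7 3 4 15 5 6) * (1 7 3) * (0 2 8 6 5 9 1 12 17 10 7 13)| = 84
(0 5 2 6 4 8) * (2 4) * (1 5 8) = (0 8)(1 5 4)(2 6) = [8, 5, 6, 3, 1, 4, 2, 7, 0]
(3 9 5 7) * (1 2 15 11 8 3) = (1 2 15 11 8 3 9 5 7) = [0, 2, 15, 9, 4, 7, 6, 1, 3, 5, 10, 8, 12, 13, 14, 11]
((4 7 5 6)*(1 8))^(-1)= (1 8)(4 6 5 7)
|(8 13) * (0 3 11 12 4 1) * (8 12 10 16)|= 10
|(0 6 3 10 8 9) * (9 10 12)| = 10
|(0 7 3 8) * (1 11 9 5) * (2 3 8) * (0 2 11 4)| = 10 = |(0 7 8 2 3 11 9 5 1 4)|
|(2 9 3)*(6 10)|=|(2 9 3)(6 10)|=6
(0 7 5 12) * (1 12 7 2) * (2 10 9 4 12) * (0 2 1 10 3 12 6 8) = [3, 1, 10, 12, 6, 7, 8, 5, 0, 4, 9, 11, 2] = (0 3 12 2 10 9 4 6 8)(5 7)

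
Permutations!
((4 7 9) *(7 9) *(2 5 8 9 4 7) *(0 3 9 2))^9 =(0 3 9 7)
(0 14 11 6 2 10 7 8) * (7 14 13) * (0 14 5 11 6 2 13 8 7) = (0 8 14 6 13)(2 10 5 11) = [8, 1, 10, 3, 4, 11, 13, 7, 14, 9, 5, 2, 12, 0, 6]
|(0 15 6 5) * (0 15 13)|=|(0 13)(5 15 6)|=6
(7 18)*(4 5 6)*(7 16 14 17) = [0, 1, 2, 3, 5, 6, 4, 18, 8, 9, 10, 11, 12, 13, 17, 15, 14, 7, 16] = (4 5 6)(7 18 16 14 17)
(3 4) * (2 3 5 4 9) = (2 3 9)(4 5) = [0, 1, 3, 9, 5, 4, 6, 7, 8, 2]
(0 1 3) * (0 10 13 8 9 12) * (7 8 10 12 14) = (0 1 3 12)(7 8 9 14)(10 13) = [1, 3, 2, 12, 4, 5, 6, 8, 9, 14, 13, 11, 0, 10, 7]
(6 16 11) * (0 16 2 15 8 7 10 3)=(0 16 11 6 2 15 8 7 10 3)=[16, 1, 15, 0, 4, 5, 2, 10, 7, 9, 3, 6, 12, 13, 14, 8, 11]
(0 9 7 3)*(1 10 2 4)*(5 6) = (0 9 7 3)(1 10 2 4)(5 6) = [9, 10, 4, 0, 1, 6, 5, 3, 8, 7, 2]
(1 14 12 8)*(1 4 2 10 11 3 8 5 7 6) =[0, 14, 10, 8, 2, 7, 1, 6, 4, 9, 11, 3, 5, 13, 12] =(1 14 12 5 7 6)(2 10 11 3 8 4)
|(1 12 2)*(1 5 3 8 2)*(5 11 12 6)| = 8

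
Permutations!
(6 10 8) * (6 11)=[0, 1, 2, 3, 4, 5, 10, 7, 11, 9, 8, 6]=(6 10 8 11)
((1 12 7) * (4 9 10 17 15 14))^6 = ((1 12 7)(4 9 10 17 15 14))^6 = (17)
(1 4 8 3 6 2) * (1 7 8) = (1 4)(2 7 8 3 6) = [0, 4, 7, 6, 1, 5, 2, 8, 3]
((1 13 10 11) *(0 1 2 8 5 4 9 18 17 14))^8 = ((0 1 13 10 11 2 8 5 4 9 18 17 14))^8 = (0 4 10 17 8 1 9 11 14 5 13 18 2)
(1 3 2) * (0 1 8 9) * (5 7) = (0 1 3 2 8 9)(5 7) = [1, 3, 8, 2, 4, 7, 6, 5, 9, 0]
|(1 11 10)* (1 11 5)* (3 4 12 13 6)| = |(1 5)(3 4 12 13 6)(10 11)| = 10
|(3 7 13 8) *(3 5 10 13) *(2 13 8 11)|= 6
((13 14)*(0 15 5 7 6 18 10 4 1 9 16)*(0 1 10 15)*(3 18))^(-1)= ((1 9 16)(3 18 15 5 7 6)(4 10)(13 14))^(-1)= (1 16 9)(3 6 7 5 15 18)(4 10)(13 14)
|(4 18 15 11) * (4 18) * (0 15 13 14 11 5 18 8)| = 8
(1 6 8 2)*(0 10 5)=(0 10 5)(1 6 8 2)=[10, 6, 1, 3, 4, 0, 8, 7, 2, 9, 5]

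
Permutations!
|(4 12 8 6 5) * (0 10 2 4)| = 8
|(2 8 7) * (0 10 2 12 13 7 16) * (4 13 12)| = 15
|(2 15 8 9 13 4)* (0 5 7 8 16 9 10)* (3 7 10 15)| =9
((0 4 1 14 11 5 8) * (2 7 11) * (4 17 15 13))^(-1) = (0 8 5 11 7 2 14 1 4 13 15 17)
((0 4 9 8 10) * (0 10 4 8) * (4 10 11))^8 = ((0 8 10 11 4 9))^8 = (0 10 4)(8 11 9)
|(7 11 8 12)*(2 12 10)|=|(2 12 7 11 8 10)|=6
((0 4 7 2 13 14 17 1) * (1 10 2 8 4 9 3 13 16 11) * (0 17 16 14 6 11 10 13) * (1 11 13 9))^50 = (17)(2 16)(4 8 7)(10 14)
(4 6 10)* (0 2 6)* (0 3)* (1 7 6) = (0 2 1 7 6 10 4 3) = [2, 7, 1, 0, 3, 5, 10, 6, 8, 9, 4]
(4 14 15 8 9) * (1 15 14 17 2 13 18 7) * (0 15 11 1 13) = (0 15 8 9 4 17 2)(1 11)(7 13 18) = [15, 11, 0, 3, 17, 5, 6, 13, 9, 4, 10, 1, 12, 18, 14, 8, 16, 2, 7]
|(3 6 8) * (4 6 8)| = |(3 8)(4 6)| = 2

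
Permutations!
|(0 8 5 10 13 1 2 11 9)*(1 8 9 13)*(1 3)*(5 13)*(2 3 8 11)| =|(0 9)(1 3)(5 10 8 13 11)| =10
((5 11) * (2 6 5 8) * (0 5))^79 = ((0 5 11 8 2 6))^79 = (0 5 11 8 2 6)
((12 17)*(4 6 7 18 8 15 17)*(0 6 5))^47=(0 12 8 6 4 15 7 5 17 18)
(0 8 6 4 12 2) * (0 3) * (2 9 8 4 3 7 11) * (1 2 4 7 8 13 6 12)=(0 7 11 4 1 2 8 12 9 13 6 3)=[7, 2, 8, 0, 1, 5, 3, 11, 12, 13, 10, 4, 9, 6]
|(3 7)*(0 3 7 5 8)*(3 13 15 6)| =|(0 13 15 6 3 5 8)| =7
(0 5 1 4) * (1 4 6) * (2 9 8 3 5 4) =(0 4)(1 6)(2 9 8 3 5) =[4, 6, 9, 5, 0, 2, 1, 7, 3, 8]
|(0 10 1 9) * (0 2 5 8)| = |(0 10 1 9 2 5 8)| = 7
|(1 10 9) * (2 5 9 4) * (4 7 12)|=8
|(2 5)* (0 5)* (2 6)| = 4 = |(0 5 6 2)|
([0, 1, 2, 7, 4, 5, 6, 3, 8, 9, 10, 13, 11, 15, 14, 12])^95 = (3 7)(11 12 15 13)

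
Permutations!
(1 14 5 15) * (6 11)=[0, 14, 2, 3, 4, 15, 11, 7, 8, 9, 10, 6, 12, 13, 5, 1]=(1 14 5 15)(6 11)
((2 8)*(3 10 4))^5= (2 8)(3 4 10)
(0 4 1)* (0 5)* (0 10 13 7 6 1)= (0 4)(1 5 10 13 7 6)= [4, 5, 2, 3, 0, 10, 1, 6, 8, 9, 13, 11, 12, 7]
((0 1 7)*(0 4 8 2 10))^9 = ((0 1 7 4 8 2 10))^9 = (0 7 8 10 1 4 2)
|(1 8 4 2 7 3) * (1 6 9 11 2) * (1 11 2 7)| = 9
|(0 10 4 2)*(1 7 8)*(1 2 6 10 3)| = 6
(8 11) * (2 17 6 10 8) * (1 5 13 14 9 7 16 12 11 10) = (1 5 13 14 9 7 16 12 11 2 17 6)(8 10) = [0, 5, 17, 3, 4, 13, 1, 16, 10, 7, 8, 2, 11, 14, 9, 15, 12, 6]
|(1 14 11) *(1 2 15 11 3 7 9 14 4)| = 12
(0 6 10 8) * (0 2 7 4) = (0 6 10 8 2 7 4) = [6, 1, 7, 3, 0, 5, 10, 4, 2, 9, 8]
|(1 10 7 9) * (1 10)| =|(7 9 10)| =3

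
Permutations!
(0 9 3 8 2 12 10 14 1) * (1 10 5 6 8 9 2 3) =(0 2 12 5 6 8 3 9 1)(10 14) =[2, 0, 12, 9, 4, 6, 8, 7, 3, 1, 14, 11, 5, 13, 10]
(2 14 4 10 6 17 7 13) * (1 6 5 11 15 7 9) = [0, 6, 14, 3, 10, 11, 17, 13, 8, 1, 5, 15, 12, 2, 4, 7, 16, 9] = (1 6 17 9)(2 14 4 10 5 11 15 7 13)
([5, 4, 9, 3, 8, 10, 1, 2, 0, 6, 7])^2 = [10, 8, 6, 3, 0, 7, 4, 9, 5, 1, 2]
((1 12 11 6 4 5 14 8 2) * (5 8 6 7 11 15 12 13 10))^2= (15)(1 10 14 4 2 13 5 6 8)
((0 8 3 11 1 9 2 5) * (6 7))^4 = (0 1)(2 3)(5 11)(8 9)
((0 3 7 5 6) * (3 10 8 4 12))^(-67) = ((0 10 8 4 12 3 7 5 6))^(-67) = (0 3 10 7 8 5 4 6 12)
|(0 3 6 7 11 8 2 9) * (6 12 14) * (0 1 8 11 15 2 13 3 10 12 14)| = 30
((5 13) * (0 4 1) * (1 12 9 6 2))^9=(0 12 6 1 4 9 2)(5 13)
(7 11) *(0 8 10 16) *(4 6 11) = [8, 1, 2, 3, 6, 5, 11, 4, 10, 9, 16, 7, 12, 13, 14, 15, 0] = (0 8 10 16)(4 6 11 7)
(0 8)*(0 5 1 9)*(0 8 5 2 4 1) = (0 5)(1 9 8 2 4) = [5, 9, 4, 3, 1, 0, 6, 7, 2, 8]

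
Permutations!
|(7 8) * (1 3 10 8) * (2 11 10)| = |(1 3 2 11 10 8 7)| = 7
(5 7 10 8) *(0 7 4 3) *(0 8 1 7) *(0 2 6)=(0 2 6)(1 7 10)(3 8 5 4)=[2, 7, 6, 8, 3, 4, 0, 10, 5, 9, 1]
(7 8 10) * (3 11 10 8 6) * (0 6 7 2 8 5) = (0 6 3 11 10 2 8 5) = [6, 1, 8, 11, 4, 0, 3, 7, 5, 9, 2, 10]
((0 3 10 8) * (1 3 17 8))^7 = (0 17 8)(1 3 10) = ((0 17 8)(1 3 10))^7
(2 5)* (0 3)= (0 3)(2 5)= [3, 1, 5, 0, 4, 2]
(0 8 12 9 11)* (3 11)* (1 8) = [1, 8, 2, 11, 4, 5, 6, 7, 12, 3, 10, 0, 9] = (0 1 8 12 9 3 11)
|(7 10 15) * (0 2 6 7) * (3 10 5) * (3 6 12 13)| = 21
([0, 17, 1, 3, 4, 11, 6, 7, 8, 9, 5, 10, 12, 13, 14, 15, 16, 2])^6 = (17)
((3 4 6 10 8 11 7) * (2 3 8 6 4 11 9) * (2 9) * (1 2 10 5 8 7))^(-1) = (1 11 3 2)(5 6 10 8)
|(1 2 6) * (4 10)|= 6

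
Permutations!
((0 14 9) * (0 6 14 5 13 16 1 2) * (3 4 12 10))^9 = (0 16)(1 5)(2 13)(3 4 12 10)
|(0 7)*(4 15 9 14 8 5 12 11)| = 8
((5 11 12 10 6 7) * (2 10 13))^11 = (2 7 12 10 5 13 6 11)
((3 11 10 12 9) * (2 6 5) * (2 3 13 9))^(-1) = ((2 6 5 3 11 10 12)(9 13))^(-1) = (2 12 10 11 3 5 6)(9 13)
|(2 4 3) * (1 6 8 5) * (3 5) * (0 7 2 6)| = 6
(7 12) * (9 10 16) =(7 12)(9 10 16) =[0, 1, 2, 3, 4, 5, 6, 12, 8, 10, 16, 11, 7, 13, 14, 15, 9]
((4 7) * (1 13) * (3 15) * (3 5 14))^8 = ((1 13)(3 15 5 14)(4 7))^8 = (15)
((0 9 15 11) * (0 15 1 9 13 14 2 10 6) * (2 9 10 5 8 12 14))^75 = ((0 13 2 5 8 12 14 9 1 10 6)(11 15))^75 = (0 10 9 12 5 13 6 1 14 8 2)(11 15)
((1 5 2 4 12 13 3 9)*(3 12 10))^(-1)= ((1 5 2 4 10 3 9)(12 13))^(-1)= (1 9 3 10 4 2 5)(12 13)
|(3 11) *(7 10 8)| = |(3 11)(7 10 8)| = 6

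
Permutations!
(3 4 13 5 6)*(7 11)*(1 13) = (1 13 5 6 3 4)(7 11) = [0, 13, 2, 4, 1, 6, 3, 11, 8, 9, 10, 7, 12, 5]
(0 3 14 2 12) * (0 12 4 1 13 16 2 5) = (0 3 14 5)(1 13 16 2 4) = [3, 13, 4, 14, 1, 0, 6, 7, 8, 9, 10, 11, 12, 16, 5, 15, 2]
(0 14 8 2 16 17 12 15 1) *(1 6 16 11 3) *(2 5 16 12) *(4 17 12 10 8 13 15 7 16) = (0 14 13 15 6 10 8 5 4 17 2 11 3 1)(7 16 12) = [14, 0, 11, 1, 17, 4, 10, 16, 5, 9, 8, 3, 7, 15, 13, 6, 12, 2]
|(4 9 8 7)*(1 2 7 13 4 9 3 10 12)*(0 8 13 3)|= 11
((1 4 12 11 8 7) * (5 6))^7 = ((1 4 12 11 8 7)(5 6))^7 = (1 4 12 11 8 7)(5 6)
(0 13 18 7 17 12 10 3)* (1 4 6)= (0 13 18 7 17 12 10 3)(1 4 6)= [13, 4, 2, 0, 6, 5, 1, 17, 8, 9, 3, 11, 10, 18, 14, 15, 16, 12, 7]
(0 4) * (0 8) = [4, 1, 2, 3, 8, 5, 6, 7, 0] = (0 4 8)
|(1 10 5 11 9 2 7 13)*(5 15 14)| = 10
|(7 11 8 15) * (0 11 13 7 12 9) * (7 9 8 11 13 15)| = |(0 13 9)(7 15 12 8)| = 12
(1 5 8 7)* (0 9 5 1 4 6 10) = [9, 1, 2, 3, 6, 8, 10, 4, 7, 5, 0] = (0 9 5 8 7 4 6 10)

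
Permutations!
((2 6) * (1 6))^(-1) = ((1 6 2))^(-1) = (1 2 6)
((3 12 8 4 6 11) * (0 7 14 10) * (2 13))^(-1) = (0 10 14 7)(2 13)(3 11 6 4 8 12)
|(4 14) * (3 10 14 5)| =|(3 10 14 4 5)| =5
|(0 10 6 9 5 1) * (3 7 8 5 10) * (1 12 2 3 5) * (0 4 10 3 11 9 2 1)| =13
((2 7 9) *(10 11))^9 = ((2 7 9)(10 11))^9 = (10 11)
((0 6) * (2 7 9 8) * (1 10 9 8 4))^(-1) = ((0 6)(1 10 9 4)(2 7 8))^(-1) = (0 6)(1 4 9 10)(2 8 7)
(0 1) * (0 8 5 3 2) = [1, 8, 0, 2, 4, 3, 6, 7, 5] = (0 1 8 5 3 2)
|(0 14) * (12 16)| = |(0 14)(12 16)| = 2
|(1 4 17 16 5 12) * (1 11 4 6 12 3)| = 9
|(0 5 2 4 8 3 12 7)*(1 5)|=|(0 1 5 2 4 8 3 12 7)|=9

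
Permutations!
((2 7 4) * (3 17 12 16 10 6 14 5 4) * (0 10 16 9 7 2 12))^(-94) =((0 10 6 14 5 4 12 9 7 3 17))^(-94) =(0 4 17 5 3 14 7 6 9 10 12)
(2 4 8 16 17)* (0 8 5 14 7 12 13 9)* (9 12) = (0 8 16 17 2 4 5 14 7 9)(12 13) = [8, 1, 4, 3, 5, 14, 6, 9, 16, 0, 10, 11, 13, 12, 7, 15, 17, 2]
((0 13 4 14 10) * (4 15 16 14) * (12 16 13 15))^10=((0 15 13 12 16 14 10))^10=(0 12 10 13 14 15 16)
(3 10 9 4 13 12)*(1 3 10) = [0, 3, 2, 1, 13, 5, 6, 7, 8, 4, 9, 11, 10, 12] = (1 3)(4 13 12 10 9)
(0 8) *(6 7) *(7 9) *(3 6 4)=(0 8)(3 6 9 7 4)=[8, 1, 2, 6, 3, 5, 9, 4, 0, 7]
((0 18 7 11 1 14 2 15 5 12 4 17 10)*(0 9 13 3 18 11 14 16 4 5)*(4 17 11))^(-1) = ((0 4 11 1 16 17 10 9 13 3 18 7 14 2 15)(5 12))^(-1) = (0 15 2 14 7 18 3 13 9 10 17 16 1 11 4)(5 12)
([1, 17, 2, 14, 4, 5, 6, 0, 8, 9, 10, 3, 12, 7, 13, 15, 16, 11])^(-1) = [7, 0, 2, 11, 4, 5, 6, 13, 8, 9, 10, 17, 12, 14, 3, 15, 16, 1]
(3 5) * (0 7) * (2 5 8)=(0 7)(2 5 3 8)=[7, 1, 5, 8, 4, 3, 6, 0, 2]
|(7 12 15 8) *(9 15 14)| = 6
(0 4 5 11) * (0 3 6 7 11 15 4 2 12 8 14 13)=[2, 1, 12, 6, 5, 15, 7, 11, 14, 9, 10, 3, 8, 0, 13, 4]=(0 2 12 8 14 13)(3 6 7 11)(4 5 15)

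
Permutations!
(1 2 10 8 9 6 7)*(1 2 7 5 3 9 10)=(1 7 2)(3 9 6 5)(8 10)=[0, 7, 1, 9, 4, 3, 5, 2, 10, 6, 8]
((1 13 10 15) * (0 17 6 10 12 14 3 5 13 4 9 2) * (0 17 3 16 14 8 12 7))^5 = ((0 3 5 13 7)(1 4 9 2 17 6 10 15)(8 12)(14 16))^5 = (1 6 9 15 17 4 10 2)(8 12)(14 16)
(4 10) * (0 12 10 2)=[12, 1, 0, 3, 2, 5, 6, 7, 8, 9, 4, 11, 10]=(0 12 10 4 2)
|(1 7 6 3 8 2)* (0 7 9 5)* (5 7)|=|(0 5)(1 9 7 6 3 8 2)|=14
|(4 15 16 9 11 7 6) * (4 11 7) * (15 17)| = |(4 17 15 16 9 7 6 11)| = 8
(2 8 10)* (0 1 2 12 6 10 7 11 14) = (0 1 2 8 7 11 14)(6 10 12) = [1, 2, 8, 3, 4, 5, 10, 11, 7, 9, 12, 14, 6, 13, 0]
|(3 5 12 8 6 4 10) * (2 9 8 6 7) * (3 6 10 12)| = 4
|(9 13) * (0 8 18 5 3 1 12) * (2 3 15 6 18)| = |(0 8 2 3 1 12)(5 15 6 18)(9 13)| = 12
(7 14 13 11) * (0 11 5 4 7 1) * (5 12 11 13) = [13, 0, 2, 3, 7, 4, 6, 14, 8, 9, 10, 1, 11, 12, 5] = (0 13 12 11 1)(4 7 14 5)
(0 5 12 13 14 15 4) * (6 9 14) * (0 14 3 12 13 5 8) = [8, 1, 2, 12, 14, 13, 9, 7, 0, 3, 10, 11, 5, 6, 15, 4] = (0 8)(3 12 5 13 6 9)(4 14 15)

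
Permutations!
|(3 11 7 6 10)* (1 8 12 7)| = 8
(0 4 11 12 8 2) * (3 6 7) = [4, 1, 0, 6, 11, 5, 7, 3, 2, 9, 10, 12, 8] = (0 4 11 12 8 2)(3 6 7)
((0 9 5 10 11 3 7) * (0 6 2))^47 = ((0 9 5 10 11 3 7 6 2))^47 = (0 5 11 7 2 9 10 3 6)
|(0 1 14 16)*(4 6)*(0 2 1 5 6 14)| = 8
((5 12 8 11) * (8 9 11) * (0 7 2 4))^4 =((0 7 2 4)(5 12 9 11))^4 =(12)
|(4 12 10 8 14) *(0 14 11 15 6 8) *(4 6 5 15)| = |(0 14 6 8 11 4 12 10)(5 15)| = 8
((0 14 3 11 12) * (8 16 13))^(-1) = (0 12 11 3 14)(8 13 16)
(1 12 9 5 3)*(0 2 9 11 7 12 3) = (0 2 9 5)(1 3)(7 12 11) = [2, 3, 9, 1, 4, 0, 6, 12, 8, 5, 10, 7, 11]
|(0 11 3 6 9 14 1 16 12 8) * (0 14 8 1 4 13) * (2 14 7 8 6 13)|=|(0 11 3 13)(1 16 12)(2 14 4)(6 9)(7 8)|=12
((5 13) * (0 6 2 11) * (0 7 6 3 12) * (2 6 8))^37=(0 3 12)(2 11 7 8)(5 13)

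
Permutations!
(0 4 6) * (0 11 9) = [4, 1, 2, 3, 6, 5, 11, 7, 8, 0, 10, 9] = (0 4 6 11 9)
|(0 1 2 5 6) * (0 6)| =4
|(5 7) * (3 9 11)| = 6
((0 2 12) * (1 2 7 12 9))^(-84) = (12)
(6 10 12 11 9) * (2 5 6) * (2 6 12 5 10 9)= [0, 1, 10, 3, 4, 12, 9, 7, 8, 6, 5, 2, 11]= (2 10 5 12 11)(6 9)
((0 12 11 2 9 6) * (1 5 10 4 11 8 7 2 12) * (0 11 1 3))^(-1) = (0 3)(1 4 10 5)(2 7 8 12 11 6 9)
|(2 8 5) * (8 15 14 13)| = |(2 15 14 13 8 5)| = 6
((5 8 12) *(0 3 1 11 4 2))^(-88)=((0 3 1 11 4 2)(5 8 12))^(-88)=(0 1 4)(2 3 11)(5 12 8)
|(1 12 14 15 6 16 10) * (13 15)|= 8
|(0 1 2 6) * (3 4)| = |(0 1 2 6)(3 4)| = 4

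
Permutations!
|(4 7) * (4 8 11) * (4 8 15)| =|(4 7 15)(8 11)| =6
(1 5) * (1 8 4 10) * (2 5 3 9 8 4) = (1 3 9 8 2 5 4 10) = [0, 3, 5, 9, 10, 4, 6, 7, 2, 8, 1]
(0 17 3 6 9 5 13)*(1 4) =(0 17 3 6 9 5 13)(1 4) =[17, 4, 2, 6, 1, 13, 9, 7, 8, 5, 10, 11, 12, 0, 14, 15, 16, 3]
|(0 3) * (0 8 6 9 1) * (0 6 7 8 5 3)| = 6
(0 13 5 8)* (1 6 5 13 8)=[8, 6, 2, 3, 4, 1, 5, 7, 0, 9, 10, 11, 12, 13]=(13)(0 8)(1 6 5)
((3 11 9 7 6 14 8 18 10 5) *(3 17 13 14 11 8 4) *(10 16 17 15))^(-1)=((3 8 18 16 17 13 14 4)(5 15 10)(6 11 9 7))^(-1)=(3 4 14 13 17 16 18 8)(5 10 15)(6 7 9 11)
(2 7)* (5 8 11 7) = (2 5 8 11 7) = [0, 1, 5, 3, 4, 8, 6, 2, 11, 9, 10, 7]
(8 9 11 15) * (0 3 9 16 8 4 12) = (0 3 9 11 15 4 12)(8 16) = [3, 1, 2, 9, 12, 5, 6, 7, 16, 11, 10, 15, 0, 13, 14, 4, 8]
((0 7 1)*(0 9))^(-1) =((0 7 1 9))^(-1) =(0 9 1 7)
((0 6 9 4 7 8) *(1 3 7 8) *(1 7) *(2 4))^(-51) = ((0 6 9 2 4 8)(1 3))^(-51) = (0 2)(1 3)(4 6)(8 9)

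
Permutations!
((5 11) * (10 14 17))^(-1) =(5 11)(10 17 14)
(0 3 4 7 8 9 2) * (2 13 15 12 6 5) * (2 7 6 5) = (0 3 4 6 2)(5 7 8 9 13 15 12) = [3, 1, 0, 4, 6, 7, 2, 8, 9, 13, 10, 11, 5, 15, 14, 12]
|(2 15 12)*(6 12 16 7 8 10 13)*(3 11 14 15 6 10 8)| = 6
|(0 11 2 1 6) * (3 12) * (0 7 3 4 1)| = 6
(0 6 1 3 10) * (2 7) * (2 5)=(0 6 1 3 10)(2 7 5)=[6, 3, 7, 10, 4, 2, 1, 5, 8, 9, 0]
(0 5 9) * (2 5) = (0 2 5 9) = [2, 1, 5, 3, 4, 9, 6, 7, 8, 0]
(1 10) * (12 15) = [0, 10, 2, 3, 4, 5, 6, 7, 8, 9, 1, 11, 15, 13, 14, 12] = (1 10)(12 15)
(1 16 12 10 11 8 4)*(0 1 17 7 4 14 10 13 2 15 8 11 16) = (0 1)(2 15 8 14 10 16 12 13)(4 17 7) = [1, 0, 15, 3, 17, 5, 6, 4, 14, 9, 16, 11, 13, 2, 10, 8, 12, 7]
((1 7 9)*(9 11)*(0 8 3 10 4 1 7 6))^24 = (11)(0 10 6 3 1 8 4)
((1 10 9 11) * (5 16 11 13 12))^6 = (1 16 12 9)(5 13 10 11)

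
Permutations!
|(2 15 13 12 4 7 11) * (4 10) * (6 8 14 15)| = 11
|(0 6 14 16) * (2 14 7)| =|(0 6 7 2 14 16)| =6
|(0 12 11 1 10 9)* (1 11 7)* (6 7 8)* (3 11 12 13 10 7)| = |(0 13 10 9)(1 7)(3 11 12 8 6)| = 20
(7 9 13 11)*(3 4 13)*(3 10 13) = (3 4)(7 9 10 13 11) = [0, 1, 2, 4, 3, 5, 6, 9, 8, 10, 13, 7, 12, 11]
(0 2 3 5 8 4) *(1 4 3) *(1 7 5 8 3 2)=(0 1 4)(2 7 5 3 8)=[1, 4, 7, 8, 0, 3, 6, 5, 2]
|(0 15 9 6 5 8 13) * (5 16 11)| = 9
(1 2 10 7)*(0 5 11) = (0 5 11)(1 2 10 7) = [5, 2, 10, 3, 4, 11, 6, 1, 8, 9, 7, 0]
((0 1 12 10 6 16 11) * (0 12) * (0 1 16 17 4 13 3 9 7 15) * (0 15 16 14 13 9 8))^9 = ((0 14 13 3 8)(4 9 7 16 11 12 10 6 17))^9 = (17)(0 8 3 13 14)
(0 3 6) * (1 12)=(0 3 6)(1 12)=[3, 12, 2, 6, 4, 5, 0, 7, 8, 9, 10, 11, 1]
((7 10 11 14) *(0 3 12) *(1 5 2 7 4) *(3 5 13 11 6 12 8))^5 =((0 5 2 7 10 6 12)(1 13 11 14 4)(3 8))^5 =(14)(0 6 7 5 12 10 2)(3 8)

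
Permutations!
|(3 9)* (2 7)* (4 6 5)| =6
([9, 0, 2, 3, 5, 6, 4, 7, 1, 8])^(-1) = (0 1 8 9)(4 6 5)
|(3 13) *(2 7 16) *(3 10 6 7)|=|(2 3 13 10 6 7 16)|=7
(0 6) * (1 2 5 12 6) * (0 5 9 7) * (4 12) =(0 1 2 9 7)(4 12 6 5) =[1, 2, 9, 3, 12, 4, 5, 0, 8, 7, 10, 11, 6]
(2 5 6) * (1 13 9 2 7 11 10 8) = [0, 13, 5, 3, 4, 6, 7, 11, 1, 2, 8, 10, 12, 9] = (1 13 9 2 5 6 7 11 10 8)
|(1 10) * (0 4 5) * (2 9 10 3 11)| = 6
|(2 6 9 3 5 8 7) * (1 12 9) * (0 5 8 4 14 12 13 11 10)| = 15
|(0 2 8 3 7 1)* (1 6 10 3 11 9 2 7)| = |(0 7 6 10 3 1)(2 8 11 9)| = 12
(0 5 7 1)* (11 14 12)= [5, 0, 2, 3, 4, 7, 6, 1, 8, 9, 10, 14, 11, 13, 12]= (0 5 7 1)(11 14 12)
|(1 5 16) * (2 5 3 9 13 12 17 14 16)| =|(1 3 9 13 12 17 14 16)(2 5)| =8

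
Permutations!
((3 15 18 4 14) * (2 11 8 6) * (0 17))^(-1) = ((0 17)(2 11 8 6)(3 15 18 4 14))^(-1) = (0 17)(2 6 8 11)(3 14 4 18 15)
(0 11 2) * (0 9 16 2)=(0 11)(2 9 16)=[11, 1, 9, 3, 4, 5, 6, 7, 8, 16, 10, 0, 12, 13, 14, 15, 2]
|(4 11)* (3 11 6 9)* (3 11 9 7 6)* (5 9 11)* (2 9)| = |(2 9 5)(3 11 4)(6 7)| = 6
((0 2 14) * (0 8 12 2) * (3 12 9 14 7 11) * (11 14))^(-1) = (2 12 3 11 9 8 14 7)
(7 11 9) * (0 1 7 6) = (0 1 7 11 9 6) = [1, 7, 2, 3, 4, 5, 0, 11, 8, 6, 10, 9]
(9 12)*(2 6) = (2 6)(9 12) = [0, 1, 6, 3, 4, 5, 2, 7, 8, 12, 10, 11, 9]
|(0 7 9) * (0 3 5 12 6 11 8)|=9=|(0 7 9 3 5 12 6 11 8)|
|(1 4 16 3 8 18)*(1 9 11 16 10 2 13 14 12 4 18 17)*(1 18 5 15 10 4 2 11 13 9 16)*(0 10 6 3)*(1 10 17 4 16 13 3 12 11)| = 18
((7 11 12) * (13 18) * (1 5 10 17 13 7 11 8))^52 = ((1 5 10 17 13 18 7 8)(11 12))^52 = (1 13)(5 18)(7 10)(8 17)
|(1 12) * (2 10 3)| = 6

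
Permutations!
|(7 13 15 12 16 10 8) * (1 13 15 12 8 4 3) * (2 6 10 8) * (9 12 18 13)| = 12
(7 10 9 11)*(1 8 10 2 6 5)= [0, 8, 6, 3, 4, 1, 5, 2, 10, 11, 9, 7]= (1 8 10 9 11 7 2 6 5)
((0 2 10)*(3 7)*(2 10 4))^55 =((0 10)(2 4)(3 7))^55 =(0 10)(2 4)(3 7)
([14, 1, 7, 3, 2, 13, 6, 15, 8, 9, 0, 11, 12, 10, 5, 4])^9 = [10, 1, 7, 3, 2, 14, 6, 15, 8, 9, 13, 11, 12, 5, 0, 4]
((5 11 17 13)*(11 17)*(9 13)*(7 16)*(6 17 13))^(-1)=((5 13)(6 17 9)(7 16))^(-1)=(5 13)(6 9 17)(7 16)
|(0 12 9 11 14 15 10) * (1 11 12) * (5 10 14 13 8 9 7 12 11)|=4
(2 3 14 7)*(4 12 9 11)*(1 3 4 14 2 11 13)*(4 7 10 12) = (1 3 2 7 11 14 10 12 9 13) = [0, 3, 7, 2, 4, 5, 6, 11, 8, 13, 12, 14, 9, 1, 10]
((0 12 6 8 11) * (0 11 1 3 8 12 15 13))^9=(15)(6 12)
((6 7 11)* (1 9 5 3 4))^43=((1 9 5 3 4)(6 7 11))^43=(1 3 9 4 5)(6 7 11)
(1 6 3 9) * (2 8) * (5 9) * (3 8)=(1 6 8 2 3 5 9)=[0, 6, 3, 5, 4, 9, 8, 7, 2, 1]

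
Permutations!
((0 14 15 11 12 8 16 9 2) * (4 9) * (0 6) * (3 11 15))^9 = ((0 14 3 11 12 8 16 4 9 2 6))^9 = (0 2 4 8 11 14 6 9 16 12 3)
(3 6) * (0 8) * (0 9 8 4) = (0 4)(3 6)(8 9) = [4, 1, 2, 6, 0, 5, 3, 7, 9, 8]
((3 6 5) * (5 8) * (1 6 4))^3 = (1 5)(3 6)(4 8)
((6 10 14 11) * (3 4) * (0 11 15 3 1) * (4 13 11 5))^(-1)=(0 1 4 5)(3 15 14 10 6 11 13)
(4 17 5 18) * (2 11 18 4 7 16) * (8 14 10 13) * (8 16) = (2 11 18 7 8 14 10 13 16)(4 17 5) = [0, 1, 11, 3, 17, 4, 6, 8, 14, 9, 13, 18, 12, 16, 10, 15, 2, 5, 7]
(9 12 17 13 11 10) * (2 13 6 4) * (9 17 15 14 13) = [0, 1, 9, 3, 2, 5, 4, 7, 8, 12, 17, 10, 15, 11, 13, 14, 16, 6] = (2 9 12 15 14 13 11 10 17 6 4)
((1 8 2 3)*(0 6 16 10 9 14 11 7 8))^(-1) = (0 1 3 2 8 7 11 14 9 10 16 6)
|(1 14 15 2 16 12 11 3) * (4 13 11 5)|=11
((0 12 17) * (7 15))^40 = (0 12 17)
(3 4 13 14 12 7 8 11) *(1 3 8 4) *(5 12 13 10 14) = (1 3)(4 10 14 13 5 12 7)(8 11) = [0, 3, 2, 1, 10, 12, 6, 4, 11, 9, 14, 8, 7, 5, 13]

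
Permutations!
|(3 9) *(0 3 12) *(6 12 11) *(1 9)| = 7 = |(0 3 1 9 11 6 12)|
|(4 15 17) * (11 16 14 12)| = |(4 15 17)(11 16 14 12)| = 12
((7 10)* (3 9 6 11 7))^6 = (11)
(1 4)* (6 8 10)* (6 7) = (1 4)(6 8 10 7) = [0, 4, 2, 3, 1, 5, 8, 6, 10, 9, 7]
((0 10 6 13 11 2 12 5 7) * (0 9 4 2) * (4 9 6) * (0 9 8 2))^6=(2 11 7)(5 8 13)(6 12 9)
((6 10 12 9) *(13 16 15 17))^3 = (6 9 12 10)(13 17 15 16)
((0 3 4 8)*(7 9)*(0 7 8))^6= (9)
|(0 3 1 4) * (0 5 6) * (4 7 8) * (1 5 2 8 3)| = |(0 1 7 3 5 6)(2 8 4)| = 6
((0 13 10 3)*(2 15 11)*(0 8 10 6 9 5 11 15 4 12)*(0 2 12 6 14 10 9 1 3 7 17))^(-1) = (0 17 7 10 14 13)(1 6 4 2 12 11 5 9 8 3)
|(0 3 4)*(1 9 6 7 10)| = 15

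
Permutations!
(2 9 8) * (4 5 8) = [0, 1, 9, 3, 5, 8, 6, 7, 2, 4] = (2 9 4 5 8)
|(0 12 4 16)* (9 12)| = |(0 9 12 4 16)| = 5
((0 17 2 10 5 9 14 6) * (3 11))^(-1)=(0 6 14 9 5 10 2 17)(3 11)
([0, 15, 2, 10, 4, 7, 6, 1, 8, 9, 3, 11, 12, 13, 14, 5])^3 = [0, 7, 2, 10, 4, 15, 6, 5, 8, 9, 3, 11, 12, 13, 14, 1]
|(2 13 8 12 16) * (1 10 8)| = |(1 10 8 12 16 2 13)| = 7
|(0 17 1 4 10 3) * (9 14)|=6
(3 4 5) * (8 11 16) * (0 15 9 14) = [15, 1, 2, 4, 5, 3, 6, 7, 11, 14, 10, 16, 12, 13, 0, 9, 8] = (0 15 9 14)(3 4 5)(8 11 16)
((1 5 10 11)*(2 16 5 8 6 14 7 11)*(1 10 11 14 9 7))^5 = (16)(1 14 7 9 6 8)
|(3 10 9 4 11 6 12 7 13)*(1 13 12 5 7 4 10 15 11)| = |(1 13 3 15 11 6 5 7 12 4)(9 10)| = 10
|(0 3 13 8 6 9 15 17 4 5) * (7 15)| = 11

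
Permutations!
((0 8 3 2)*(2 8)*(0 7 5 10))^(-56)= ((0 2 7 5 10)(3 8))^(-56)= (0 10 5 7 2)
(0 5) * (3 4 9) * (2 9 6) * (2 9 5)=(0 2 5)(3 4 6 9)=[2, 1, 5, 4, 6, 0, 9, 7, 8, 3]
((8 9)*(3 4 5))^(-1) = ((3 4 5)(8 9))^(-1) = (3 5 4)(8 9)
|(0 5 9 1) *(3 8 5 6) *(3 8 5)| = 7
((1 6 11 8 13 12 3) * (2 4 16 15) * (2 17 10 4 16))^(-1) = ((1 6 11 8 13 12 3)(2 16 15 17 10 4))^(-1) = (1 3 12 13 8 11 6)(2 4 10 17 15 16)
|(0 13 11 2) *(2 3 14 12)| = 7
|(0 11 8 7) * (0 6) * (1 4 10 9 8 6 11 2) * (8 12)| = 11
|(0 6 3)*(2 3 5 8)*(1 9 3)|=|(0 6 5 8 2 1 9 3)|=8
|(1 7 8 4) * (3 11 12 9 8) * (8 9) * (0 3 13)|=9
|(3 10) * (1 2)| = |(1 2)(3 10)| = 2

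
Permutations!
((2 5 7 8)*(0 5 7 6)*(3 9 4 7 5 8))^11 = ((0 8 2 5 6)(3 9 4 7))^11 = (0 8 2 5 6)(3 7 4 9)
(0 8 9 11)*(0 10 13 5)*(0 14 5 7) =(0 8 9 11 10 13 7)(5 14) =[8, 1, 2, 3, 4, 14, 6, 0, 9, 11, 13, 10, 12, 7, 5]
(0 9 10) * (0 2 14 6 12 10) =(0 9)(2 14 6 12 10) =[9, 1, 14, 3, 4, 5, 12, 7, 8, 0, 2, 11, 10, 13, 6]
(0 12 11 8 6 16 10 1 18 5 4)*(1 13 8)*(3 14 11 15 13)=(0 12 15 13 8 6 16 10 3 14 11 1 18 5 4)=[12, 18, 2, 14, 0, 4, 16, 7, 6, 9, 3, 1, 15, 8, 11, 13, 10, 17, 5]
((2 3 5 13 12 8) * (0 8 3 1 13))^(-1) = ((0 8 2 1 13 12 3 5))^(-1) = (0 5 3 12 13 1 2 8)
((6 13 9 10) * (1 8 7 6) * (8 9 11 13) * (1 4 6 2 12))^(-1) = (1 12 2 7 8 6 4 10 9)(11 13)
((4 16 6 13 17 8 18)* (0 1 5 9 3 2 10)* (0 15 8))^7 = (0 15 17 10 13 2 6 3 16 9 4 5 18 1 8)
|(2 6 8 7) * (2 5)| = |(2 6 8 7 5)| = 5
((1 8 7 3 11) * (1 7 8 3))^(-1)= (1 7 11 3)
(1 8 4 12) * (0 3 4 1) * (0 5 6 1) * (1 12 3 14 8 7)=(0 14 8)(1 7)(3 4)(5 6 12)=[14, 7, 2, 4, 3, 6, 12, 1, 0, 9, 10, 11, 5, 13, 8]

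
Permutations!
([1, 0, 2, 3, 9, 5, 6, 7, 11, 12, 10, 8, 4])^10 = [0, 1, 2, 3, 9, 5, 6, 7, 8, 12, 10, 11, 4]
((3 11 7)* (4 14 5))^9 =((3 11 7)(4 14 5))^9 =(14)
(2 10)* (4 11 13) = (2 10)(4 11 13) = [0, 1, 10, 3, 11, 5, 6, 7, 8, 9, 2, 13, 12, 4]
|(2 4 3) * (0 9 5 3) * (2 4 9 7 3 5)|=|(0 7 3 4)(2 9)|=4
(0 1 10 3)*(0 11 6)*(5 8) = [1, 10, 2, 11, 4, 8, 0, 7, 5, 9, 3, 6] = (0 1 10 3 11 6)(5 8)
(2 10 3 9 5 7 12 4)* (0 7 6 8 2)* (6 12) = (0 7 6 8 2 10 3 9 5 12 4) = [7, 1, 10, 9, 0, 12, 8, 6, 2, 5, 3, 11, 4]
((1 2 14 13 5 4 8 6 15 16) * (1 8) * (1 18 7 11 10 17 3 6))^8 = (1 11)(2 10)(3 13)(4 15)(5 6)(7 8)(14 17)(16 18)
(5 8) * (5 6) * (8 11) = (5 11 8 6) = [0, 1, 2, 3, 4, 11, 5, 7, 6, 9, 10, 8]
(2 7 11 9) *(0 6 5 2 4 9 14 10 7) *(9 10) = (0 6 5 2)(4 10 7 11 14 9) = [6, 1, 0, 3, 10, 2, 5, 11, 8, 4, 7, 14, 12, 13, 9]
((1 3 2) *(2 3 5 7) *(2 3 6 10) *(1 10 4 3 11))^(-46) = (1 7)(3 4 6)(5 11)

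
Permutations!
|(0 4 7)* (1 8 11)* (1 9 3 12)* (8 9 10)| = 12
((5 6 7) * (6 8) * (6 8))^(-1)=((8)(5 6 7))^(-1)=(8)(5 7 6)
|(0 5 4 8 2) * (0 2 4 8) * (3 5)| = |(0 3 5 8 4)| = 5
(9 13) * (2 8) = (2 8)(9 13) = [0, 1, 8, 3, 4, 5, 6, 7, 2, 13, 10, 11, 12, 9]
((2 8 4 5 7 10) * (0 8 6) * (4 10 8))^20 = ((0 4 5 7 8 10 2 6))^20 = (0 8)(2 5)(4 10)(6 7)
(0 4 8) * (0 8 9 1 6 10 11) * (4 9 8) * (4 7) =(0 9 1 6 10 11)(4 8 7) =[9, 6, 2, 3, 8, 5, 10, 4, 7, 1, 11, 0]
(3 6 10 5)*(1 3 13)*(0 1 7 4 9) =[1, 3, 2, 6, 9, 13, 10, 4, 8, 0, 5, 11, 12, 7] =(0 1 3 6 10 5 13 7 4 9)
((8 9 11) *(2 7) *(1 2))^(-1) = ((1 2 7)(8 9 11))^(-1) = (1 7 2)(8 11 9)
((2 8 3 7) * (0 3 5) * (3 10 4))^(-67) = (0 2 4 5 7 10 8 3)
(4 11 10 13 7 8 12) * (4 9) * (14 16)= (4 11 10 13 7 8 12 9)(14 16)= [0, 1, 2, 3, 11, 5, 6, 8, 12, 4, 13, 10, 9, 7, 16, 15, 14]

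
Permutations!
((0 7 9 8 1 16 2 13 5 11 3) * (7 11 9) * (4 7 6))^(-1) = ((0 11 3)(1 16 2 13 5 9 8)(4 7 6))^(-1) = (0 3 11)(1 8 9 5 13 2 16)(4 6 7)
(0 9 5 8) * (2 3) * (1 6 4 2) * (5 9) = [5, 6, 3, 1, 2, 8, 4, 7, 0, 9] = (9)(0 5 8)(1 6 4 2 3)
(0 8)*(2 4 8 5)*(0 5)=[0, 1, 4, 3, 8, 2, 6, 7, 5]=(2 4 8 5)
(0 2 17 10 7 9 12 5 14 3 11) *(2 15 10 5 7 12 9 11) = (0 15 10 12 7 11)(2 17 5 14 3) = [15, 1, 17, 2, 4, 14, 6, 11, 8, 9, 12, 0, 7, 13, 3, 10, 16, 5]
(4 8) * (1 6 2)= (1 6 2)(4 8)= [0, 6, 1, 3, 8, 5, 2, 7, 4]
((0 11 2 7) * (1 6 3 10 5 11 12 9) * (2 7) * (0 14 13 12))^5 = (1 11 9 5 12 10 13 3 14 6 7)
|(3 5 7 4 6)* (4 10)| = 6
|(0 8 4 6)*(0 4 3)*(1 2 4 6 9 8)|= |(0 1 2 4 9 8 3)|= 7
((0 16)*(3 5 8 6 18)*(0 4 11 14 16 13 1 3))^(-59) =((0 13 1 3 5 8 6 18)(4 11 14 16))^(-59) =(0 8 1 18 5 13 6 3)(4 11 14 16)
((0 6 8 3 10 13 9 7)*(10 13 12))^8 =((0 6 8 3 13 9 7)(10 12))^8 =(0 6 8 3 13 9 7)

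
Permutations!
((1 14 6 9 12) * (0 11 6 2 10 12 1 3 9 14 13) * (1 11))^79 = (0 1 13)(2 14 6 11 9 3 12 10)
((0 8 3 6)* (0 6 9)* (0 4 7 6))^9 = ((0 8 3 9 4 7 6))^9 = (0 3 4 6 8 9 7)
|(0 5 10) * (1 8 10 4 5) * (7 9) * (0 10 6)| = 4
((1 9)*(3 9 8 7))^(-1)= ((1 8 7 3 9))^(-1)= (1 9 3 7 8)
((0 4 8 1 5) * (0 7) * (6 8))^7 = (8) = ((0 4 6 8 1 5 7))^7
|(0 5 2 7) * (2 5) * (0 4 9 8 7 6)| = |(0 2 6)(4 9 8 7)| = 12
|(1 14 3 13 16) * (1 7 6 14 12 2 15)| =12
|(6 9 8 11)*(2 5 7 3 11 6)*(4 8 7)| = |(2 5 4 8 6 9 7 3 11)| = 9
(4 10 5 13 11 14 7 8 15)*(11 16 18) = (4 10 5 13 16 18 11 14 7 8 15) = [0, 1, 2, 3, 10, 13, 6, 8, 15, 9, 5, 14, 12, 16, 7, 4, 18, 17, 11]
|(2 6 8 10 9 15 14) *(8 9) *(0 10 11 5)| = 5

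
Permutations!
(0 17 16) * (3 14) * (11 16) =(0 17 11 16)(3 14) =[17, 1, 2, 14, 4, 5, 6, 7, 8, 9, 10, 16, 12, 13, 3, 15, 0, 11]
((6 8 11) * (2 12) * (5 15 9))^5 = (2 12)(5 9 15)(6 11 8)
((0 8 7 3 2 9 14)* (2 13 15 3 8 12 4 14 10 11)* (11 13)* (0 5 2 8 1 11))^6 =(0 9 12 10 4 13 14 15 5 3 2)(1 8)(7 11)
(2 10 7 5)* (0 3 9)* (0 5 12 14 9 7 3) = (2 10 3 7 12 14 9 5) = [0, 1, 10, 7, 4, 2, 6, 12, 8, 5, 3, 11, 14, 13, 9]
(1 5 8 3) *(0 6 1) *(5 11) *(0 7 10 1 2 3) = (0 6 2 3 7 10 1 11 5 8) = [6, 11, 3, 7, 4, 8, 2, 10, 0, 9, 1, 5]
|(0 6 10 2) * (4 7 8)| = |(0 6 10 2)(4 7 8)| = 12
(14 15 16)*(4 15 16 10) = (4 15 10)(14 16) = [0, 1, 2, 3, 15, 5, 6, 7, 8, 9, 4, 11, 12, 13, 16, 10, 14]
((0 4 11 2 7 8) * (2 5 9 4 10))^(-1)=(0 8 7 2 10)(4 9 5 11)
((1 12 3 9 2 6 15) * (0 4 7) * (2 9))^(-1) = (0 7 4)(1 15 6 2 3 12)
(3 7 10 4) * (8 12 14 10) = (3 7 8 12 14 10 4) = [0, 1, 2, 7, 3, 5, 6, 8, 12, 9, 4, 11, 14, 13, 10]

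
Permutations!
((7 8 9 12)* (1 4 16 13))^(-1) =((1 4 16 13)(7 8 9 12))^(-1) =(1 13 16 4)(7 12 9 8)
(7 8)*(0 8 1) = (0 8 7 1) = [8, 0, 2, 3, 4, 5, 6, 1, 7]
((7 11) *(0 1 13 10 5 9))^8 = ((0 1 13 10 5 9)(7 11))^8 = (0 13 5)(1 10 9)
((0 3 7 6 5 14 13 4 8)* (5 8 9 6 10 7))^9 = ((0 3 5 14 13 4 9 6 8)(7 10))^9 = (14)(7 10)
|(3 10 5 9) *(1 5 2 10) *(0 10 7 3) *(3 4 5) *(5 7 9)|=4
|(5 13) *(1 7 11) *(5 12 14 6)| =|(1 7 11)(5 13 12 14 6)| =15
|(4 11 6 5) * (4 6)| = 2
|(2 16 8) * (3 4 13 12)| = 12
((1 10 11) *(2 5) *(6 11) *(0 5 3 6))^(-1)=(0 10 1 11 6 3 2 5)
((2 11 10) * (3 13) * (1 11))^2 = (13)(1 10)(2 11)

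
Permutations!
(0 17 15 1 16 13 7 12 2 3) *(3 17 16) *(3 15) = (0 16 13 7 12 2 17 3)(1 15) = [16, 15, 17, 0, 4, 5, 6, 12, 8, 9, 10, 11, 2, 7, 14, 1, 13, 3]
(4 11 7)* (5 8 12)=(4 11 7)(5 8 12)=[0, 1, 2, 3, 11, 8, 6, 4, 12, 9, 10, 7, 5]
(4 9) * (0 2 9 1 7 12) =(0 2 9 4 1 7 12) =[2, 7, 9, 3, 1, 5, 6, 12, 8, 4, 10, 11, 0]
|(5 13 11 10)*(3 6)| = 4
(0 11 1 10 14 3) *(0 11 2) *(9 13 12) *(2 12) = (0 12 9 13 2)(1 10 14 3 11) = [12, 10, 0, 11, 4, 5, 6, 7, 8, 13, 14, 1, 9, 2, 3]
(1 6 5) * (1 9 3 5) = [0, 6, 2, 5, 4, 9, 1, 7, 8, 3] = (1 6)(3 5 9)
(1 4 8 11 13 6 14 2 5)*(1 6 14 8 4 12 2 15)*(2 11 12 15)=(1 15)(2 5 6 8 12 11 13 14)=[0, 15, 5, 3, 4, 6, 8, 7, 12, 9, 10, 13, 11, 14, 2, 1]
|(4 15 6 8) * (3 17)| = 4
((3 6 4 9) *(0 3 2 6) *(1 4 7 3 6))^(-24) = ((0 6 7 3)(1 4 9 2))^(-24) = (9)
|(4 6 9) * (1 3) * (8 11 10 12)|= 12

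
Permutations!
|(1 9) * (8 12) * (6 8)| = 6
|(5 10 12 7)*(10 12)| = 3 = |(5 12 7)|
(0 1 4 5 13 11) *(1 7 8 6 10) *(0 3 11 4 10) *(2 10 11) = (0 7 8 6)(1 11 3 2 10)(4 5 13) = [7, 11, 10, 2, 5, 13, 0, 8, 6, 9, 1, 3, 12, 4]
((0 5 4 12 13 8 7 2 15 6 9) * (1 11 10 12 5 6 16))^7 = (0 6 9)(1 2 13 11 15 8 10 16 7 12)(4 5) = ((0 6 9)(1 11 10 12 13 8 7 2 15 16)(4 5))^7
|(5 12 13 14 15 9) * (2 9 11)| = |(2 9 5 12 13 14 15 11)| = 8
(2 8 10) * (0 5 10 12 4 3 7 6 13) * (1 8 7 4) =[5, 8, 7, 4, 3, 10, 13, 6, 12, 9, 2, 11, 1, 0] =(0 5 10 2 7 6 13)(1 8 12)(3 4)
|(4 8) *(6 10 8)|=|(4 6 10 8)|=4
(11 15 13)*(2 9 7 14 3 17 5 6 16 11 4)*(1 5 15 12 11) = [0, 5, 9, 17, 2, 6, 16, 14, 8, 7, 10, 12, 11, 4, 3, 13, 1, 15] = (1 5 6 16)(2 9 7 14 3 17 15 13 4)(11 12)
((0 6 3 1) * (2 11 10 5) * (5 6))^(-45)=(0 11 3 5 10 1 2 6)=((0 5 2 11 10 6 3 1))^(-45)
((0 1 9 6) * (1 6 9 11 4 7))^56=(11)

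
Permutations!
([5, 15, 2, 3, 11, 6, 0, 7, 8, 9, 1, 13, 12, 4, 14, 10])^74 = [6, 10, 2, 3, 13, 0, 5, 7, 8, 9, 15, 4, 12, 11, 14, 1]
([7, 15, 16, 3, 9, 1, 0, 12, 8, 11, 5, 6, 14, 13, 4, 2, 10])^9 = (0 7 12 14 4 9 11 6)(1 16)(2 5)(10 15)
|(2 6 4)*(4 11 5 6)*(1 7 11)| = 10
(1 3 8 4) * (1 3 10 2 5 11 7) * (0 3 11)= [3, 10, 5, 8, 11, 0, 6, 1, 4, 9, 2, 7]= (0 3 8 4 11 7 1 10 2 5)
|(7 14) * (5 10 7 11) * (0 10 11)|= 4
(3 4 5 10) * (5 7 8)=(3 4 7 8 5 10)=[0, 1, 2, 4, 7, 10, 6, 8, 5, 9, 3]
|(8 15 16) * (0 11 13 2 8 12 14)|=|(0 11 13 2 8 15 16 12 14)|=9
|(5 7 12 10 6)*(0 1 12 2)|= 8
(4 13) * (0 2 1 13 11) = (0 2 1 13 4 11) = [2, 13, 1, 3, 11, 5, 6, 7, 8, 9, 10, 0, 12, 4]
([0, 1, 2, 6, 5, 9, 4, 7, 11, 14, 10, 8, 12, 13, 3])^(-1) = (3 14 9 5 4 6)(8 11)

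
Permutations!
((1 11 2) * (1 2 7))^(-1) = (1 7 11)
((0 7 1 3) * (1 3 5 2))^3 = (7)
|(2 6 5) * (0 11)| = 6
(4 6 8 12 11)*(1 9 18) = (1 9 18)(4 6 8 12 11) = [0, 9, 2, 3, 6, 5, 8, 7, 12, 18, 10, 4, 11, 13, 14, 15, 16, 17, 1]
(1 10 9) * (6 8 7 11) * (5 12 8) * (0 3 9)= [3, 10, 2, 9, 4, 12, 5, 11, 7, 1, 0, 6, 8]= (0 3 9 1 10)(5 12 8 7 11 6)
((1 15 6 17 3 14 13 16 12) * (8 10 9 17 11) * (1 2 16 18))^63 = (1 11 9 14)(3 18 6 10)(8 17 13 15)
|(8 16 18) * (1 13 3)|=|(1 13 3)(8 16 18)|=3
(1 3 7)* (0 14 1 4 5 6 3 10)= (0 14 1 10)(3 7 4 5 6)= [14, 10, 2, 7, 5, 6, 3, 4, 8, 9, 0, 11, 12, 13, 1]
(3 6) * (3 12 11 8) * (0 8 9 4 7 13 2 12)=(0 8 3 6)(2 12 11 9 4 7 13)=[8, 1, 12, 6, 7, 5, 0, 13, 3, 4, 10, 9, 11, 2]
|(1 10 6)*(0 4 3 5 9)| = 15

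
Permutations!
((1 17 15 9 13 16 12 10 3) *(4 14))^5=(1 16 17 12 15 10 9 3 13)(4 14)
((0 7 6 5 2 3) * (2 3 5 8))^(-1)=((0 7 6 8 2 5 3))^(-1)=(0 3 5 2 8 6 7)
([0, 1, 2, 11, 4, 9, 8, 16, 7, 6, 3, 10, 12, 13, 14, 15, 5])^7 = [0, 1, 2, 11, 4, 9, 8, 16, 7, 6, 3, 10, 12, 13, 14, 15, 5]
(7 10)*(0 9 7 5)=(0 9 7 10 5)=[9, 1, 2, 3, 4, 0, 6, 10, 8, 7, 5]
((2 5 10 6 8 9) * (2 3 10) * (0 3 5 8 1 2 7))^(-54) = ((0 3 10 6 1 2 8 9 5 7))^(-54) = (0 8 10 5 1)(2 3 9 6 7)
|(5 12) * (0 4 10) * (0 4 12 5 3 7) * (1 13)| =4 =|(0 12 3 7)(1 13)(4 10)|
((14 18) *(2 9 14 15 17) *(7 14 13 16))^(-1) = ((2 9 13 16 7 14 18 15 17))^(-1) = (2 17 15 18 14 7 16 13 9)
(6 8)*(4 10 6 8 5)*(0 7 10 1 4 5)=[7, 4, 2, 3, 1, 5, 0, 10, 8, 9, 6]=(0 7 10 6)(1 4)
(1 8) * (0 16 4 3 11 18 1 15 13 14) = [16, 8, 2, 11, 3, 5, 6, 7, 15, 9, 10, 18, 12, 14, 0, 13, 4, 17, 1] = (0 16 4 3 11 18 1 8 15 13 14)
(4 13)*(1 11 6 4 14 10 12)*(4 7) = [0, 11, 2, 3, 13, 5, 7, 4, 8, 9, 12, 6, 1, 14, 10] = (1 11 6 7 4 13 14 10 12)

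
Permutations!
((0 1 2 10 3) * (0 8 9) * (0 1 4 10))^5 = (0 9 10 2 8 4 1 3)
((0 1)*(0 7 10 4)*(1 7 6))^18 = (0 10)(4 7)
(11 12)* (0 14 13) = (0 14 13)(11 12) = [14, 1, 2, 3, 4, 5, 6, 7, 8, 9, 10, 12, 11, 0, 13]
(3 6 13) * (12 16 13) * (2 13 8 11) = [0, 1, 13, 6, 4, 5, 12, 7, 11, 9, 10, 2, 16, 3, 14, 15, 8] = (2 13 3 6 12 16 8 11)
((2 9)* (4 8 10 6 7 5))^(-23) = (2 9)(4 8 10 6 7 5)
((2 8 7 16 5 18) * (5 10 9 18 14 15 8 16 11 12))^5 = (18)(5 11 8 14 12 7 15)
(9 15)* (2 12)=(2 12)(9 15)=[0, 1, 12, 3, 4, 5, 6, 7, 8, 15, 10, 11, 2, 13, 14, 9]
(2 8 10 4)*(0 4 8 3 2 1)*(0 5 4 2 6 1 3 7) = (0 2 7)(1 5 4 3 6)(8 10) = [2, 5, 7, 6, 3, 4, 1, 0, 10, 9, 8]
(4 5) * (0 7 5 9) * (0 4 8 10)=[7, 1, 2, 3, 9, 8, 6, 5, 10, 4, 0]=(0 7 5 8 10)(4 9)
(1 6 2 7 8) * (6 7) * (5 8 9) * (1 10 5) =(1 7 9)(2 6)(5 8 10) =[0, 7, 6, 3, 4, 8, 2, 9, 10, 1, 5]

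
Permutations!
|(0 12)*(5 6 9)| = 6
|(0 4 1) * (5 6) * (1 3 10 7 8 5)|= |(0 4 3 10 7 8 5 6 1)|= 9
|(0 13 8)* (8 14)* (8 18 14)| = 6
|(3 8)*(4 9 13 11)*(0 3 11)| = 7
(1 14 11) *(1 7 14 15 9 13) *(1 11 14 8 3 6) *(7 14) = [0, 15, 2, 6, 4, 5, 1, 8, 3, 13, 10, 14, 12, 11, 7, 9] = (1 15 9 13 11 14 7 8 3 6)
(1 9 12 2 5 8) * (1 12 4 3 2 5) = [0, 9, 1, 2, 3, 8, 6, 7, 12, 4, 10, 11, 5] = (1 9 4 3 2)(5 8 12)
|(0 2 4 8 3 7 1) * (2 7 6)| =|(0 7 1)(2 4 8 3 6)| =15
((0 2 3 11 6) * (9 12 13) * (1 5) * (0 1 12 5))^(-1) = ((0 2 3 11 6 1)(5 12 13 9))^(-1) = (0 1 6 11 3 2)(5 9 13 12)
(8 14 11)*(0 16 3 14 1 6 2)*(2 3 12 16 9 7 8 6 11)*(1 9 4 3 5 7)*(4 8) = (0 8 9 1 11 6 5 7 4 3 14 2)(12 16) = [8, 11, 0, 14, 3, 7, 5, 4, 9, 1, 10, 6, 16, 13, 2, 15, 12]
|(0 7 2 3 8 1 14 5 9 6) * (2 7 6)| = 14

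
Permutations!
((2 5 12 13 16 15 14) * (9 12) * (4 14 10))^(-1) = (2 14 4 10 15 16 13 12 9 5)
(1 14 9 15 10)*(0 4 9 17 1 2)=(0 4 9 15 10 2)(1 14 17)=[4, 14, 0, 3, 9, 5, 6, 7, 8, 15, 2, 11, 12, 13, 17, 10, 16, 1]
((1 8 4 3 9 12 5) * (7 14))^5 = (1 12 3 8 5 9 4)(7 14)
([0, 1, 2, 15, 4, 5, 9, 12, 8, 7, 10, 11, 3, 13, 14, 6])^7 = (3 15 6 9 7 12)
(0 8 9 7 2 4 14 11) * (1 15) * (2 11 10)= [8, 15, 4, 3, 14, 5, 6, 11, 9, 7, 2, 0, 12, 13, 10, 1]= (0 8 9 7 11)(1 15)(2 4 14 10)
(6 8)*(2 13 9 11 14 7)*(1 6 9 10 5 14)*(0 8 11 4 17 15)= (0 8 9 4 17 15)(1 6 11)(2 13 10 5 14 7)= [8, 6, 13, 3, 17, 14, 11, 2, 9, 4, 5, 1, 12, 10, 7, 0, 16, 15]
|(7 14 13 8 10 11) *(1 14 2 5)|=9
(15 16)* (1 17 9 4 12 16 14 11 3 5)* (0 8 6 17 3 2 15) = (0 8 6 17 9 4 12 16)(1 3 5)(2 15 14 11) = [8, 3, 15, 5, 12, 1, 17, 7, 6, 4, 10, 2, 16, 13, 11, 14, 0, 9]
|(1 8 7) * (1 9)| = 4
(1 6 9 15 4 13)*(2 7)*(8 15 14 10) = (1 6 9 14 10 8 15 4 13)(2 7) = [0, 6, 7, 3, 13, 5, 9, 2, 15, 14, 8, 11, 12, 1, 10, 4]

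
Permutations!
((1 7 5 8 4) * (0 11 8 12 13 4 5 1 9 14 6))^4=(0 12 14 8 4)(5 9 11 13 6)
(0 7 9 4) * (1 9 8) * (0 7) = (1 9 4 7 8) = [0, 9, 2, 3, 7, 5, 6, 8, 1, 4]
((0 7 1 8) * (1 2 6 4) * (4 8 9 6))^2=(0 2 1 6)(4 9 8 7)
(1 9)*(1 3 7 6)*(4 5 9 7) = [0, 7, 2, 4, 5, 9, 1, 6, 8, 3] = (1 7 6)(3 4 5 9)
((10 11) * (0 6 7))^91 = (0 6 7)(10 11)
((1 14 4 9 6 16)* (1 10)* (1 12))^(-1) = (1 12 10 16 6 9 4 14)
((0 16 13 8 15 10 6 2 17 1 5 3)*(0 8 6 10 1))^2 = ((0 16 13 6 2 17)(1 5 3 8 15))^2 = (0 13 2)(1 3 15 5 8)(6 17 16)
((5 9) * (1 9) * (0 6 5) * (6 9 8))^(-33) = ((0 9)(1 8 6 5))^(-33) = (0 9)(1 5 6 8)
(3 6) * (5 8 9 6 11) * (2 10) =[0, 1, 10, 11, 4, 8, 3, 7, 9, 6, 2, 5] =(2 10)(3 11 5 8 9 6)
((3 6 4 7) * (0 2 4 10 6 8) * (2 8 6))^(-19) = ((0 8)(2 4 7 3 6 10))^(-19) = (0 8)(2 10 6 3 7 4)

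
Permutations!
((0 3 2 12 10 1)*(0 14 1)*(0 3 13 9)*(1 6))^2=(0 9 13)(1 6 14)(2 10)(3 12)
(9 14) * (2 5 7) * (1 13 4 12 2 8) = [0, 13, 5, 3, 12, 7, 6, 8, 1, 14, 10, 11, 2, 4, 9] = (1 13 4 12 2 5 7 8)(9 14)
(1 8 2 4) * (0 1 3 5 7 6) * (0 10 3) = (0 1 8 2 4)(3 5 7 6 10) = [1, 8, 4, 5, 0, 7, 10, 6, 2, 9, 3]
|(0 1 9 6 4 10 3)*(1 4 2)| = 4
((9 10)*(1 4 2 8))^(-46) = (10)(1 2)(4 8)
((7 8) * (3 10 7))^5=(3 10 7 8)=((3 10 7 8))^5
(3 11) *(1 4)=(1 4)(3 11)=[0, 4, 2, 11, 1, 5, 6, 7, 8, 9, 10, 3]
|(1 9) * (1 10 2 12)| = 5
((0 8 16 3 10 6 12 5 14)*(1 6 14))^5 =(0 14 10 3 16 8)(1 6 12 5)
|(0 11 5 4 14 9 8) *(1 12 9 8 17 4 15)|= 11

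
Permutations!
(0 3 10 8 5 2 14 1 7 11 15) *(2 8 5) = (0 3 10 5 8 2 14 1 7 11 15) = [3, 7, 14, 10, 4, 8, 6, 11, 2, 9, 5, 15, 12, 13, 1, 0]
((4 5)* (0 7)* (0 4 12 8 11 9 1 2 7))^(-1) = (1 9 11 8 12 5 4 7 2) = ((1 2 7 4 5 12 8 11 9))^(-1)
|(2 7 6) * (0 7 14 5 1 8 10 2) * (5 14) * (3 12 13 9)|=60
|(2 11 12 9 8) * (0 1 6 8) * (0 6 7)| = 6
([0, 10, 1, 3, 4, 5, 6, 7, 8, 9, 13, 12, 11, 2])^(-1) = [0, 2, 13, 3, 4, 5, 6, 7, 8, 9, 1, 12, 11, 10]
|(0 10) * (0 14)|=3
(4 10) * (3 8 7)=[0, 1, 2, 8, 10, 5, 6, 3, 7, 9, 4]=(3 8 7)(4 10)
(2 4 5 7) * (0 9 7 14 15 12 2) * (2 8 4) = (0 9 7)(4 5 14 15 12 8) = [9, 1, 2, 3, 5, 14, 6, 0, 4, 7, 10, 11, 8, 13, 15, 12]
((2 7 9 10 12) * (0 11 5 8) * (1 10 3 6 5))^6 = (0 7)(1 3)(2 8)(5 12)(6 10)(9 11) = ((0 11 1 10 12 2 7 9 3 6 5 8))^6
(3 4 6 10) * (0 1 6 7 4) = (0 1 6 10 3)(4 7) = [1, 6, 2, 0, 7, 5, 10, 4, 8, 9, 3]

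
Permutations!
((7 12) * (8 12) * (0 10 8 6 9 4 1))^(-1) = (0 1 4 9 6 7 12 8 10)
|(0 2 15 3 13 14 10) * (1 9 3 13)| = 6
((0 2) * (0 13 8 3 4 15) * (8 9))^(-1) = (0 15 4 3 8 9 13 2)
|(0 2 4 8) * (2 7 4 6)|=4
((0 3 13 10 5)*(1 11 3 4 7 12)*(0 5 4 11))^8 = (0 1 12 7 4 10 13 3 11)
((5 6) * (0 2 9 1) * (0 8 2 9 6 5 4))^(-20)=((0 9 1 8 2 6 4))^(-20)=(0 9 1 8 2 6 4)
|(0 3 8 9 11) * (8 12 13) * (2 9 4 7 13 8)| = |(0 3 12 8 4 7 13 2 9 11)| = 10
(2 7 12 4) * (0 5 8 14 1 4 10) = [5, 4, 7, 3, 2, 8, 6, 12, 14, 9, 0, 11, 10, 13, 1] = (0 5 8 14 1 4 2 7 12 10)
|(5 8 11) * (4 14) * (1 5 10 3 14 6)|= 9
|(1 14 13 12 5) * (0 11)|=|(0 11)(1 14 13 12 5)|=10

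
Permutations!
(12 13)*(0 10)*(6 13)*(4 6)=[10, 1, 2, 3, 6, 5, 13, 7, 8, 9, 0, 11, 4, 12]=(0 10)(4 6 13 12)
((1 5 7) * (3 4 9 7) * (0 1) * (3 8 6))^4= (0 6 7 8 9 5 4 1 3)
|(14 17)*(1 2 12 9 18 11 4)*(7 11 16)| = |(1 2 12 9 18 16 7 11 4)(14 17)| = 18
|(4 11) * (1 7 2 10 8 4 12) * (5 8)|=9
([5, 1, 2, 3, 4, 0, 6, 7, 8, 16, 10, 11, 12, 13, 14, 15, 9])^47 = [5, 1, 2, 3, 4, 0, 6, 7, 8, 16, 10, 11, 12, 13, 14, 15, 9]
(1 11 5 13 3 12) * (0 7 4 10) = [7, 11, 2, 12, 10, 13, 6, 4, 8, 9, 0, 5, 1, 3] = (0 7 4 10)(1 11 5 13 3 12)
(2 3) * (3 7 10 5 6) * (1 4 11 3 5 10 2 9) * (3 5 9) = (1 4 11 5 6 9)(2 7) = [0, 4, 7, 3, 11, 6, 9, 2, 8, 1, 10, 5]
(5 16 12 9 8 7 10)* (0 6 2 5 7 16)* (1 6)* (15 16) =(0 1 6 2 5)(7 10)(8 15 16 12 9) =[1, 6, 5, 3, 4, 0, 2, 10, 15, 8, 7, 11, 9, 13, 14, 16, 12]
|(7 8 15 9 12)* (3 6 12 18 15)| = 15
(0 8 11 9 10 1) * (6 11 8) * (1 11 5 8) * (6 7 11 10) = (0 7 11 9 6 5 8 1) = [7, 0, 2, 3, 4, 8, 5, 11, 1, 6, 10, 9]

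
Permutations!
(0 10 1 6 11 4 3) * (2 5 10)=(0 2 5 10 1 6 11 4 3)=[2, 6, 5, 0, 3, 10, 11, 7, 8, 9, 1, 4]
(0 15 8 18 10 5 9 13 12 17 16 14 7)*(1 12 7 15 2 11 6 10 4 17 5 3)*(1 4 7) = (0 2 11 6 10 3 4 17 16 14 15 8 18 7)(1 12 5 9 13) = [2, 12, 11, 4, 17, 9, 10, 0, 18, 13, 3, 6, 5, 1, 15, 8, 14, 16, 7]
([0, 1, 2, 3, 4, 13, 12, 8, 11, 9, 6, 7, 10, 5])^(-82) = [0, 1, 2, 3, 4, 5, 10, 11, 7, 9, 12, 8, 6, 13]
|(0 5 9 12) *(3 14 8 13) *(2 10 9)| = |(0 5 2 10 9 12)(3 14 8 13)| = 12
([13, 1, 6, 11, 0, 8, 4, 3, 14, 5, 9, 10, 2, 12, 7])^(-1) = (0 4 6 2 12 13)(3 7 14 8 5 9 10 11)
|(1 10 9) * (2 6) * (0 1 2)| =|(0 1 10 9 2 6)| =6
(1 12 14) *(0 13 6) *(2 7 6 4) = (0 13 4 2 7 6)(1 12 14) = [13, 12, 7, 3, 2, 5, 0, 6, 8, 9, 10, 11, 14, 4, 1]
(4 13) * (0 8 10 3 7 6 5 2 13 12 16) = (0 8 10 3 7 6 5 2 13 4 12 16) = [8, 1, 13, 7, 12, 2, 5, 6, 10, 9, 3, 11, 16, 4, 14, 15, 0]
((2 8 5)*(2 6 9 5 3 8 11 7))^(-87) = (11)(3 8)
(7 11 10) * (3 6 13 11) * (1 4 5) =(1 4 5)(3 6 13 11 10 7) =[0, 4, 2, 6, 5, 1, 13, 3, 8, 9, 7, 10, 12, 11]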